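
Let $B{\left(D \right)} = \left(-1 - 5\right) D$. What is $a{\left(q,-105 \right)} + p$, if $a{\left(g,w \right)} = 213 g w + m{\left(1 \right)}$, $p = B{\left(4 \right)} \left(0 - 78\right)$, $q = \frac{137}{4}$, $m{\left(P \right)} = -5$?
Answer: $- \frac{3056537}{4} \approx -7.6413 \cdot 10^{5}$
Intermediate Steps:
$q = \frac{137}{4}$ ($q = 137 \cdot \frac{1}{4} = \frac{137}{4} \approx 34.25$)
$B{\left(D \right)} = - 6 D$
$p = 1872$ ($p = \left(-6\right) 4 \left(0 - 78\right) = \left(-24\right) \left(-78\right) = 1872$)
$a{\left(g,w \right)} = -5 + 213 g w$ ($a{\left(g,w \right)} = 213 g w - 5 = -5 + 213 g w$)
$a{\left(q,-105 \right)} + p = \left(-5 + 213 \cdot \frac{137}{4} \left(-105\right)\right) + 1872 = \left(-5 - \frac{3064005}{4}\right) + 1872 = - \frac{3064025}{4} + 1872 = - \frac{3056537}{4}$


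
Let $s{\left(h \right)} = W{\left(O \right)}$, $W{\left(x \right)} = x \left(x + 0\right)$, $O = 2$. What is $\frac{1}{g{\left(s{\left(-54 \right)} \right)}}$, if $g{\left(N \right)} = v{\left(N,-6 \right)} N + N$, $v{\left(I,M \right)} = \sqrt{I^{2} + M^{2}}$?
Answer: $- \frac{1}{204} + \frac{\sqrt{13}}{102} \approx 0.030447$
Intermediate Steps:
$W{\left(x \right)} = x^{2}$ ($W{\left(x \right)} = x x = x^{2}$)
$s{\left(h \right)} = 4$ ($s{\left(h \right)} = 2^{2} = 4$)
$g{\left(N \right)} = N + N \sqrt{36 + N^{2}}$ ($g{\left(N \right)} = \sqrt{N^{2} + \left(-6\right)^{2}} N + N = \sqrt{N^{2} + 36} N + N = \sqrt{36 + N^{2}} N + N = N \sqrt{36 + N^{2}} + N = N + N \sqrt{36 + N^{2}}$)
$\frac{1}{g{\left(s{\left(-54 \right)} \right)}} = \frac{1}{4 \left(1 + \sqrt{36 + 4^{2}}\right)} = \frac{1}{4 \left(1 + \sqrt{36 + 16}\right)} = \frac{1}{4 \left(1 + \sqrt{52}\right)} = \frac{1}{4 \left(1 + 2 \sqrt{13}\right)} = \frac{1}{4 + 8 \sqrt{13}}$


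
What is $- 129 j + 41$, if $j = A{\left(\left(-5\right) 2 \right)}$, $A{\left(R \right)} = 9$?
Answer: $-1120$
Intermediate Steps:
$j = 9$
$- 129 j + 41 = \left(-129\right) 9 + 41 = -1161 + 41 = -1120$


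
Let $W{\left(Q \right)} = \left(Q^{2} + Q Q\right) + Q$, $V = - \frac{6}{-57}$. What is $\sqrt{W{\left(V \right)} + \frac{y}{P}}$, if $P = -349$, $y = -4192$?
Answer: $\frac{\sqrt{533748734}}{6631} \approx 3.4841$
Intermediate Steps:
$V = \frac{2}{19}$ ($V = \left(-6\right) \left(- \frac{1}{57}\right) = \frac{2}{19} \approx 0.10526$)
$W{\left(Q \right)} = Q + 2 Q^{2}$ ($W{\left(Q \right)} = \left(Q^{2} + Q^{2}\right) + Q = 2 Q^{2} + Q = Q + 2 Q^{2}$)
$\sqrt{W{\left(V \right)} + \frac{y}{P}} = \sqrt{\frac{2 \left(1 + 2 \cdot \frac{2}{19}\right)}{19} - \frac{4192}{-349}} = \sqrt{\frac{2 \left(1 + \frac{4}{19}\right)}{19} - - \frac{4192}{349}} = \sqrt{\frac{2}{19} \cdot \frac{23}{19} + \frac{4192}{349}} = \sqrt{\frac{46}{361} + \frac{4192}{349}} = \sqrt{\frac{1529366}{125989}} = \frac{\sqrt{533748734}}{6631}$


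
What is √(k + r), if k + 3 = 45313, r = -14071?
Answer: 3*√3471 ≈ 176.75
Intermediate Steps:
k = 45310 (k = -3 + 45313 = 45310)
√(k + r) = √(45310 - 14071) = √31239 = 3*√3471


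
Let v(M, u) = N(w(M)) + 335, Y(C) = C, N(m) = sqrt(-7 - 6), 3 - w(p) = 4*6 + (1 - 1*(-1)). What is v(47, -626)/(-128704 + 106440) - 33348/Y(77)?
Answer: -9642671/22264 - I*sqrt(13)/22264 ≈ -433.11 - 0.00016195*I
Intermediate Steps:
w(p) = -23 (w(p) = 3 - (4*6 + (1 - 1*(-1))) = 3 - (24 + (1 + 1)) = 3 - (24 + 2) = 3 - 1*26 = 3 - 26 = -23)
N(m) = I*sqrt(13) (N(m) = sqrt(-13) = I*sqrt(13))
v(M, u) = 335 + I*sqrt(13) (v(M, u) = I*sqrt(13) + 335 = 335 + I*sqrt(13))
v(47, -626)/(-128704 + 106440) - 33348/Y(77) = (335 + I*sqrt(13))/(-128704 + 106440) - 33348/77 = (335 + I*sqrt(13))/(-22264) - 33348*1/77 = (335 + I*sqrt(13))*(-1/22264) - 4764/11 = (-335/22264 - I*sqrt(13)/22264) - 4764/11 = -9642671/22264 - I*sqrt(13)/22264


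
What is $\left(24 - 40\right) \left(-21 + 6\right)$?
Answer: $240$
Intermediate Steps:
$\left(24 - 40\right) \left(-21 + 6\right) = \left(-16\right) \left(-15\right) = 240$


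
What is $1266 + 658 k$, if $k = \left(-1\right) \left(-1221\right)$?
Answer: $804684$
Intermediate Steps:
$k = 1221$
$1266 + 658 k = 1266 + 658 \cdot 1221 = 1266 + 803418 = 804684$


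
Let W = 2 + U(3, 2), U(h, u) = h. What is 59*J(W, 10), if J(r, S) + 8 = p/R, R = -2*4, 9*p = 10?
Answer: -17287/36 ≈ -480.19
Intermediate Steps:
W = 5 (W = 2 + 3 = 5)
p = 10/9 (p = (⅑)*10 = 10/9 ≈ 1.1111)
R = -8
J(r, S) = -293/36 (J(r, S) = -8 + (10/9)/(-8) = -8 + (10/9)*(-⅛) = -8 - 5/36 = -293/36)
59*J(W, 10) = 59*(-293/36) = -17287/36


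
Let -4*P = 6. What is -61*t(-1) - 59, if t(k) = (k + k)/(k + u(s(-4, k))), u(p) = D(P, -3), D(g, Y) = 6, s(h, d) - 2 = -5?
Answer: -173/5 ≈ -34.600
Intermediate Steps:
P = -3/2 (P = -1/4*6 = -3/2 ≈ -1.5000)
s(h, d) = -3 (s(h, d) = 2 - 5 = -3)
u(p) = 6
t(k) = 2*k/(6 + k) (t(k) = (k + k)/(k + 6) = (2*k)/(6 + k) = 2*k/(6 + k))
-61*t(-1) - 59 = -122*(-1)/(6 - 1) - 59 = -122*(-1)/5 - 59 = -61*(-2/5) - 59 = 122/5 - 59 = -173/5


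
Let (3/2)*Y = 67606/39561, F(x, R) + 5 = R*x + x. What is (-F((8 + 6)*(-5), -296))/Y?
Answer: -2450210535/135212 ≈ -18121.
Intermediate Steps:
F(x, R) = -5 + x + R*x (F(x, R) = -5 + (R*x + x) = -5 + (x + R*x) = -5 + x + R*x)
Y = 135212/118683 (Y = 2*(67606/39561)/3 = 2*(67606*(1/39561))/3 = (2/3)*(67606/39561) = 135212/118683 ≈ 1.1393)
(-F((8 + 6)*(-5), -296))/Y = (-(-5 + (8 + 6)*(-5) - 296*(8 + 6)*(-5)))/(135212/118683) = -(-5 + 14*(-5) - 4144*(-5))*(118683/135212) = -(-5 - 70 - 296*(-70))*(118683/135212) = -(-5 - 70 + 20720)*(118683/135212) = -1*20645*(118683/135212) = -20645*118683/135212 = -2450210535/135212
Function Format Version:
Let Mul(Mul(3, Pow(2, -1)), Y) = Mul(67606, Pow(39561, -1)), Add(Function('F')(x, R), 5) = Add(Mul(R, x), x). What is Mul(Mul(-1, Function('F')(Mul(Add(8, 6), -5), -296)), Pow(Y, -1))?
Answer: Rational(-2450210535, 135212) ≈ -18121.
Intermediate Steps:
Function('F')(x, R) = Add(-5, x, Mul(R, x)) (Function('F')(x, R) = Add(-5, Add(Mul(R, x), x)) = Add(-5, Add(x, Mul(R, x))) = Add(-5, x, Mul(R, x)))
Y = Rational(135212, 118683) (Y = Mul(Rational(2, 3), Mul(67606, Pow(39561, -1))) = Mul(Rational(2, 3), Mul(67606, Rational(1, 39561))) = Mul(Rational(2, 3), Rational(67606, 39561)) = Rational(135212, 118683) ≈ 1.1393)
Mul(Mul(-1, Function('F')(Mul(Add(8, 6), -5), -296)), Pow(Y, -1)) = Mul(Mul(-1, Add(-5, Mul(Add(8, 6), -5), Mul(-296, Mul(Add(8, 6), -5)))), Pow(Rational(135212, 118683), -1)) = Mul(Mul(-1, Add(-5, Mul(14, -5), Mul(-296, Mul(14, -5)))), Rational(118683, 135212)) = Mul(Mul(-1, Add(-5, -70, Mul(-296, -70))), Rational(118683, 135212)) = Mul(Mul(-1, Add(-5, -70, 20720)), Rational(118683, 135212)) = Mul(Mul(-1, 20645), Rational(118683, 135212)) = Mul(-20645, Rational(118683, 135212)) = Rational(-2450210535, 135212)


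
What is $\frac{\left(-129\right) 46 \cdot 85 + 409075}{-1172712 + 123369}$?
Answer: $\frac{95315}{1049343} \approx 0.090833$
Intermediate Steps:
$\frac{\left(-129\right) 46 \cdot 85 + 409075}{-1172712 + 123369} = \frac{\left(-5934\right) 85 + 409075}{-1049343} = \left(-504390 + 409075\right) \left(- \frac{1}{1049343}\right) = \left(-95315\right) \left(- \frac{1}{1049343}\right) = \frac{95315}{1049343}$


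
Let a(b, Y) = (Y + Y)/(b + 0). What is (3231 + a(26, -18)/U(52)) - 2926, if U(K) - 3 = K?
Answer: 218057/715 ≈ 304.97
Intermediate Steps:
U(K) = 3 + K
a(b, Y) = 2*Y/b (a(b, Y) = (2*Y)/b = 2*Y/b)
(3231 + a(26, -18)/U(52)) - 2926 = (3231 + (2*(-18)/26)/(3 + 52)) - 2926 = (3231 + (2*(-18)*(1/26))/55) - 2926 = (3231 - 18/13*1/55) - 2926 = (3231 - 18/715) - 2926 = 2310147/715 - 2926 = 218057/715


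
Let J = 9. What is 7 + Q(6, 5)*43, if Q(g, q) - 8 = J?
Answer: 738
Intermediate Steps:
Q(g, q) = 17 (Q(g, q) = 8 + 9 = 17)
7 + Q(6, 5)*43 = 7 + 17*43 = 7 + 731 = 738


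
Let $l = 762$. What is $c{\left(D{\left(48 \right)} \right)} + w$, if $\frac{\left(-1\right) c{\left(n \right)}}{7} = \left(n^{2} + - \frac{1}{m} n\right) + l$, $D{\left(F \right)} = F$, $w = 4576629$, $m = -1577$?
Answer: $\frac{7183498023}{1577} \approx 4.5552 \cdot 10^{6}$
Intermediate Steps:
$c{\left(n \right)} = -5334 - 7 n^{2} - \frac{7 n}{1577}$ ($c{\left(n \right)} = - 7 \left(\left(n^{2} + - \frac{1}{-1577} n\right) + 762\right) = - 7 \left(\left(n^{2} + \left(-1\right) \left(- \frac{1}{1577}\right) n\right) + 762\right) = - 7 \left(\left(n^{2} + \frac{n}{1577}\right) + 762\right) = - 7 \left(762 + n^{2} + \frac{n}{1577}\right) = -5334 - 7 n^{2} - \frac{7 n}{1577}$)
$c{\left(D{\left(48 \right)} \right)} + w = \left(-5334 - 7 \cdot 48^{2} - \frac{336}{1577}\right) + 4576629 = \left(-5334 - 16128 - \frac{336}{1577}\right) + 4576629 = - \frac{33845910}{1577} + 4576629 = \frac{7183498023}{1577}$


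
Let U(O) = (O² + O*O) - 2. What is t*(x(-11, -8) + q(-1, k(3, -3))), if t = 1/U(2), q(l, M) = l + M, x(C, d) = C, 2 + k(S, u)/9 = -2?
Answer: -8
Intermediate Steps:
U(O) = -2 + 2*O² (U(O) = (O² + O²) - 2 = 2*O² - 2 = -2 + 2*O²)
k(S, u) = -36 (k(S, u) = -18 + 9*(-2) = -18 - 18 = -36)
q(l, M) = M + l
t = ⅙ (t = 1/(-2 + 2*2²) = 1/(-2 + 2*4) = 1/(-2 + 8) = 1/6 = ⅙ ≈ 0.16667)
t*(x(-11, -8) + q(-1, k(3, -3))) = (-11 + (-36 - 1))/6 = (-11 - 37)/6 = (⅙)*(-48) = -8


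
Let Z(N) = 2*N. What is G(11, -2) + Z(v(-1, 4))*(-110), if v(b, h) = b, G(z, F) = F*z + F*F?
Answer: 202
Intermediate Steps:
G(z, F) = F² + F*z (G(z, F) = F*z + F² = F² + F*z)
G(11, -2) + Z(v(-1, 4))*(-110) = -2*(-2 + 11) + (2*(-1))*(-110) = -2*9 - 2*(-110) = -18 + 220 = 202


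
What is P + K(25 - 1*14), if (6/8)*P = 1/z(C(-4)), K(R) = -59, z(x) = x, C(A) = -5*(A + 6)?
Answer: -887/15 ≈ -59.133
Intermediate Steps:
C(A) = -30 - 5*A (C(A) = -5*(6 + A) = -30 - 5*A)
P = -2/15 (P = 4/(3*(-30 - 5*(-4))) = 4/(3*(-30 + 20)) = (4/3)/(-10) = (4/3)*(-1/10) = -2/15 ≈ -0.13333)
P + K(25 - 1*14) = -2/15 - 59 = -887/15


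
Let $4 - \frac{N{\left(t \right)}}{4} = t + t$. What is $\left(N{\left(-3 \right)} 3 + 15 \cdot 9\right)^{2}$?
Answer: $65025$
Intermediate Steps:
$N{\left(t \right)} = 16 - 8 t$ ($N{\left(t \right)} = 16 - 4 \left(t + t\right) = 16 - 4 \cdot 2 t = 16 - 8 t$)
$\left(N{\left(-3 \right)} 3 + 15 \cdot 9\right)^{2} = \left(\left(16 - -24\right) 3 + 15 \cdot 9\right)^{2} = \left(\left(16 + 24\right) 3 + 135\right)^{2} = \left(40 \cdot 3 + 135\right)^{2} = \left(120 + 135\right)^{2} = 255^{2} = 65025$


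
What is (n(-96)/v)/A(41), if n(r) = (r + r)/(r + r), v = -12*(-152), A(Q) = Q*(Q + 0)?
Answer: 1/3066144 ≈ 3.2614e-7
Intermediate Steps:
A(Q) = Q² (A(Q) = Q*Q = Q²)
v = 1824
n(r) = 1 (n(r) = (2*r)/((2*r)) = (2*r)*(1/(2*r)) = 1)
(n(-96)/v)/A(41) = (1/1824)/(41²) = (1*(1/1824))/1681 = (1/1824)*(1/1681) = 1/3066144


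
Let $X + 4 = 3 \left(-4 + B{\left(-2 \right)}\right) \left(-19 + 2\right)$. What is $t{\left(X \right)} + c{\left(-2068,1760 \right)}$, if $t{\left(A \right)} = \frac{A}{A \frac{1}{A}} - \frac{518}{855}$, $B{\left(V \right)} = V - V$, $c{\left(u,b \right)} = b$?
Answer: $\frac{1675282}{855} \approx 1959.4$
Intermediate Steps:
$B{\left(V \right)} = 0$
$X = 200$ ($X = -4 + 3 \left(-4 + 0\right) \left(-19 + 2\right) = -4 + 3 \left(-4\right) \left(-17\right) = -4 - -204 = -4 + 204 = 200$)
$t{\left(A \right)} = - \frac{518}{855} + A$ ($t{\left(A \right)} = \frac{A}{1} - \frac{518}{855} = A 1 - \frac{518}{855} = A - \frac{518}{855} = - \frac{518}{855} + A$)
$t{\left(X \right)} + c{\left(-2068,1760 \right)} = \left(- \frac{518}{855} + 200\right) + 1760 = \frac{170482}{855} + 1760 = \frac{1675282}{855}$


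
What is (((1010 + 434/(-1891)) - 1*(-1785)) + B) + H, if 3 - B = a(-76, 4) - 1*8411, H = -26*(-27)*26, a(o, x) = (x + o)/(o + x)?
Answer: 1797046/61 ≈ 29460.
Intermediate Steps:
a(o, x) = 1 (a(o, x) = (o + x)/(o + x) = 1)
H = 18252 (H = 702*26 = 18252)
B = 8413 (B = 3 - (1 - 1*8411) = 3 - (1 - 8411) = 3 - 1*(-8410) = 3 + 8410 = 8413)
(((1010 + 434/(-1891)) - 1*(-1785)) + B) + H = (((1010 + 434/(-1891)) - 1*(-1785)) + 8413) + 18252 = (((1010 + 434*(-1/1891)) + 1785) + 8413) + 18252 = (((1010 - 14/61) + 1785) + 8413) + 18252 = ((61596/61 + 1785) + 8413) + 18252 = (170481/61 + 8413) + 18252 = 683674/61 + 18252 = 1797046/61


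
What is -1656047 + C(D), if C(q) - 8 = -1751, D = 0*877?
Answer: -1657790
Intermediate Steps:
D = 0
C(q) = -1743 (C(q) = 8 - 1751 = -1743)
-1656047 + C(D) = -1656047 - 1743 = -1657790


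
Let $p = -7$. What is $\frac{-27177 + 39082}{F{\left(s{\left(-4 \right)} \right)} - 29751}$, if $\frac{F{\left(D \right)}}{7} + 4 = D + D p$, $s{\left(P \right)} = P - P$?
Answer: $- \frac{11905}{29779} \approx -0.39978$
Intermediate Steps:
$s{\left(P \right)} = 0$
$F{\left(D \right)} = -28 - 42 D$ ($F{\left(D \right)} = -28 + 7 \left(D + D \left(-7\right)\right) = -28 + 7 \left(D - 7 D\right) = -28 + 7 \left(- 6 D\right) = -28 - 42 D$)
$\frac{-27177 + 39082}{F{\left(s{\left(-4 \right)} \right)} - 29751} = \frac{-27177 + 39082}{\left(-28 - 0\right) - 29751} = \frac{11905}{\left(-28 + 0\right) - 29751} = \frac{11905}{-28 - 29751} = \frac{11905}{-29779} = 11905 \left(- \frac{1}{29779}\right) = - \frac{11905}{29779}$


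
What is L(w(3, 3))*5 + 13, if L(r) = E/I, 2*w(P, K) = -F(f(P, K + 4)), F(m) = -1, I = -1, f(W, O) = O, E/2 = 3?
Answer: -17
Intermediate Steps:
E = 6 (E = 2*3 = 6)
w(P, K) = ½ (w(P, K) = (-1*(-1))/2 = (½)*1 = ½)
L(r) = -6 (L(r) = 6/(-1) = 6*(-1) = -6)
L(w(3, 3))*5 + 13 = -6*5 + 13 = -30 + 13 = -17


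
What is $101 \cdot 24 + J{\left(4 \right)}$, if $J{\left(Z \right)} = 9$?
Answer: $2433$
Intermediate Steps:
$101 \cdot 24 + J{\left(4 \right)} = 101 \cdot 24 + 9 = 2424 + 9 = 2433$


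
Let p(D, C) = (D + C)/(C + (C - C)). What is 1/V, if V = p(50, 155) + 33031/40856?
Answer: 1266536/2699057 ≈ 0.46925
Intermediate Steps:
p(D, C) = (C + D)/C (p(D, C) = (C + D)/(C + 0) = (C + D)/C)
V = 2699057/1266536 (V = (155 + 50)/155 + 33031/40856 = (1/155)*205 + 33031*(1/40856) = 41/31 + 33031/40856 = 2699057/1266536 ≈ 2.1311)
1/V = 1/(2699057/1266536) = 1266536/2699057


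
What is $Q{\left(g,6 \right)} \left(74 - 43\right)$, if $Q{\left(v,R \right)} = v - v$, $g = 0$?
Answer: $0$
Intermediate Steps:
$Q{\left(v,R \right)} = 0$
$Q{\left(g,6 \right)} \left(74 - 43\right) = 0 \left(74 - 43\right) = 0 \cdot 31 = 0$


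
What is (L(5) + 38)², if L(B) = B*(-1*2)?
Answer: 784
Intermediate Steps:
L(B) = -2*B (L(B) = B*(-2) = -2*B)
(L(5) + 38)² = (-2*5 + 38)² = (-10 + 38)² = 28² = 784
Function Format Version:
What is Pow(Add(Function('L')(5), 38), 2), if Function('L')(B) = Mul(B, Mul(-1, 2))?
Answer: 784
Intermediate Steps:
Function('L')(B) = Mul(-2, B) (Function('L')(B) = Mul(B, -2) = Mul(-2, B))
Pow(Add(Function('L')(5), 38), 2) = Pow(Add(Mul(-2, 5), 38), 2) = Pow(Add(-10, 38), 2) = Pow(28, 2) = 784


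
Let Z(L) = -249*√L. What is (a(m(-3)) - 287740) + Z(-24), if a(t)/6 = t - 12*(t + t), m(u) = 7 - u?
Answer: -289120 - 498*I*√6 ≈ -2.8912e+5 - 1219.8*I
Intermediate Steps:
a(t) = -138*t (a(t) = 6*(t - 12*(t + t)) = 6*(t - 24*t) = 6*(-23*t) = -138*t)
(a(m(-3)) - 287740) + Z(-24) = (-138*(7 - 1*(-3)) - 287740) - 498*I*√6 = (-138*(7 + 3) - 287740) - 498*I*√6 = (-138*10 - 287740) - 498*I*√6 = (-1380 - 287740) - 498*I*√6 = -289120 - 498*I*√6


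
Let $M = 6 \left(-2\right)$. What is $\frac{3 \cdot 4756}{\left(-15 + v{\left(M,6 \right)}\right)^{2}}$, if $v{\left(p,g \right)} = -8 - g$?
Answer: $\frac{492}{29} \approx 16.966$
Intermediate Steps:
$M = -12$
$\frac{3 \cdot 4756}{\left(-15 + v{\left(M,6 \right)}\right)^{2}} = \frac{3 \cdot 4756}{\left(-15 - 14\right)^{2}} = \frac{14268}{\left(-15 - 14\right)^{2}} = \frac{14268}{\left(-29\right)^{2}} = \frac{14268}{841} = 14268 \cdot \frac{1}{841} = \frac{492}{29}$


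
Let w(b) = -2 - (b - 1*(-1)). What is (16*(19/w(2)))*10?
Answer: -608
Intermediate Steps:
w(b) = -3 - b (w(b) = -2 - (b + 1) = -2 - (1 + b) = -2 + (-1 - b) = -3 - b)
(16*(19/w(2)))*10 = (16*(19/(-3 - 1*2)))*10 = (16*(19/(-3 - 2)))*10 = (16*(19/(-5)))*10 = (16*(19*(-⅕)))*10 = (16*(-19/5))*10 = -304/5*10 = -608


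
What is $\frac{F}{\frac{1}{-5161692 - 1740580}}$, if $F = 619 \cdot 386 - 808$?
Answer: $-1643610422272$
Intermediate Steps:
$F = 238126$ ($F = 238934 - 808 = 238126$)
$\frac{F}{\frac{1}{-5161692 - 1740580}} = \frac{238126}{\frac{1}{-5161692 - 1740580}} = \frac{238126}{\frac{1}{-6902272}} = \frac{238126}{- \frac{1}{6902272}} = 238126 \left(-6902272\right) = -1643610422272$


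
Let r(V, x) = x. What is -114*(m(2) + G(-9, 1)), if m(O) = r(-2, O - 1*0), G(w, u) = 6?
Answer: -912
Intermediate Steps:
m(O) = O (m(O) = O - 1*0 = O + 0 = O)
-114*(m(2) + G(-9, 1)) = -114*(2 + 6) = -114*8 = -912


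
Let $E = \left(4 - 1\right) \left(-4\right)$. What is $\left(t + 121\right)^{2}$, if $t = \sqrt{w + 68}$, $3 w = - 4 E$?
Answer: $14725 + 484 \sqrt{21} \approx 16943.0$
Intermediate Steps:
$E = -12$ ($E = 3 \left(-4\right) = -12$)
$w = 16$ ($w = \frac{\left(-4\right) \left(-12\right)}{3} = \frac{1}{3} \cdot 48 = 16$)
$t = 2 \sqrt{21}$ ($t = \sqrt{16 + 68} = \sqrt{84} = 2 \sqrt{21} \approx 9.1651$)
$\left(t + 121\right)^{2} = \left(2 \sqrt{21} + 121\right)^{2} = \left(121 + 2 \sqrt{21}\right)^{2}$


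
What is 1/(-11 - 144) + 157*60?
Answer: 1460099/155 ≈ 9420.0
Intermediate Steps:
1/(-11 - 144) + 157*60 = 1/(-155) + 9420 = -1/155 + 9420 = 1460099/155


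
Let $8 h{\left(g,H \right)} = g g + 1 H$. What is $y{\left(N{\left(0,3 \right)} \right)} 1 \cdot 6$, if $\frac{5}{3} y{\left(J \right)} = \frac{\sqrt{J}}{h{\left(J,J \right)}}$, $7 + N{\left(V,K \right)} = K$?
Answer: $\frac{24 i}{5} \approx 4.8 i$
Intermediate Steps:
$N{\left(V,K \right)} = -7 + K$
$h{\left(g,H \right)} = \frac{H}{8} + \frac{g^{2}}{8}$ ($h{\left(g,H \right)} = \frac{g g + 1 H}{8} = \frac{g^{2} + H}{8} = \frac{H + g^{2}}{8} = \frac{H}{8} + \frac{g^{2}}{8}$)
$y{\left(J \right)} = \frac{3 \sqrt{J}}{5 \left(\frac{J}{8} + \frac{J^{2}}{8}\right)}$ ($y{\left(J \right)} = \frac{3 \frac{\sqrt{J}}{\frac{J}{8} + \frac{J^{2}}{8}}}{5} = \frac{3 \sqrt{J}}{5 \left(\frac{J}{8} + \frac{J^{2}}{8}\right)}$)
$y{\left(N{\left(0,3 \right)} \right)} 1 \cdot 6 = \frac{24}{5 \sqrt{-7 + 3} \left(1 + \left(-7 + 3\right)\right)} 1 \cdot 6 = \frac{24}{5 \cdot 2 i \left(1 - 4\right)} 6 = \frac{24 \left(- \frac{i}{2}\right)}{5 \left(-3\right)} 6 = \frac{24}{5} \left(- \frac{i}{2}\right) \left(- \frac{1}{3}\right) 6 = \frac{4 i}{5} \cdot 6 = \frac{24 i}{5}$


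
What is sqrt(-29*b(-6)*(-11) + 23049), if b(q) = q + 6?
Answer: 3*sqrt(2561) ≈ 151.82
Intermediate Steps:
b(q) = 6 + q
sqrt(-29*b(-6)*(-11) + 23049) = sqrt(-29*(6 - 6)*(-11) + 23049) = sqrt(-29*0*(-11) + 23049) = sqrt(0*(-11) + 23049) = sqrt(0 + 23049) = sqrt(23049) = 3*sqrt(2561)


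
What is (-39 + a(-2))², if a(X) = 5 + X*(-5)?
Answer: 576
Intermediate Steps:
a(X) = 5 - 5*X
(-39 + a(-2))² = (-39 + (5 - 5*(-2)))² = (-39 + (5 + 10))² = (-39 + 15)² = (-24)² = 576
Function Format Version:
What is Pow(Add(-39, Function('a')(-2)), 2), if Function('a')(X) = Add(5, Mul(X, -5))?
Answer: 576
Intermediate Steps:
Function('a')(X) = Add(5, Mul(-5, X))
Pow(Add(-39, Function('a')(-2)), 2) = Pow(Add(-39, Add(5, Mul(-5, -2))), 2) = Pow(Add(-39, Add(5, 10)), 2) = Pow(Add(-39, 15), 2) = Pow(-24, 2) = 576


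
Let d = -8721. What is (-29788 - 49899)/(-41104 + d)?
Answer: 79687/49825 ≈ 1.5993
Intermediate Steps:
(-29788 - 49899)/(-41104 + d) = (-29788 - 49899)/(-41104 - 8721) = -79687/(-49825) = -79687*(-1/49825) = 79687/49825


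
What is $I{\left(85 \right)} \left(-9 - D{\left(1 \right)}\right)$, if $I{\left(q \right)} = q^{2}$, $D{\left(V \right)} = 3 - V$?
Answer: $-79475$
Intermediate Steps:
$I{\left(85 \right)} \left(-9 - D{\left(1 \right)}\right) = 85^{2} \left(-9 - \left(3 - 1\right)\right) = 7225 \left(-9 - \left(3 - 1\right)\right) = 7225 \left(-9 - 2\right) = 7225 \left(-11\right) = -79475$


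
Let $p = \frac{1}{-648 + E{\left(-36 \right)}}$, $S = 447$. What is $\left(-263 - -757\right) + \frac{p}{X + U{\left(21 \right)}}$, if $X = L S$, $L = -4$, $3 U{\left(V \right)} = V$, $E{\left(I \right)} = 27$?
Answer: $\frac{546364495}{1106001} \approx 494.0$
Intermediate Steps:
$U{\left(V \right)} = \frac{V}{3}$
$p = - \frac{1}{621}$ ($p = \frac{1}{-648 + 27} = \frac{1}{-621} = - \frac{1}{621} \approx -0.0016103$)
$X = -1788$ ($X = \left(-4\right) 447 = -1788$)
$\left(-263 - -757\right) + \frac{p}{X + U{\left(21 \right)}} = \left(-263 - -757\right) - \frac{1}{621 \left(-1788 + \frac{1}{3} \cdot 21\right)} = \left(-263 + 757\right) - \frac{1}{621 \left(-1788 + 7\right)} = 494 - \frac{1}{621 \left(-1781\right)} = 494 - - \frac{1}{1106001} = 494 + \frac{1}{1106001} = \frac{546364495}{1106001}$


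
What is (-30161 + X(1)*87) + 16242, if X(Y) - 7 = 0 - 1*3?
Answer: -13571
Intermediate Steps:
X(Y) = 4 (X(Y) = 7 + (0 - 1*3) = 7 + (0 - 3) = 7 - 3 = 4)
(-30161 + X(1)*87) + 16242 = (-30161 + 4*87) + 16242 = (-30161 + 348) + 16242 = -29813 + 16242 = -13571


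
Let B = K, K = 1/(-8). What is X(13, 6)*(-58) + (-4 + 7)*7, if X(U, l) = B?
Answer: 113/4 ≈ 28.250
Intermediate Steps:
K = -⅛ ≈ -0.12500
B = -⅛ ≈ -0.12500
X(U, l) = -⅛
X(13, 6)*(-58) + (-4 + 7)*7 = -⅛*(-58) + (-4 + 7)*7 = 29/4 + 3*7 = 29/4 + 21 = 113/4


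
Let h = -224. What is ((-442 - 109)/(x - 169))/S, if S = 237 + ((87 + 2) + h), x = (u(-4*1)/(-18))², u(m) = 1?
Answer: 29754/930835 ≈ 0.031965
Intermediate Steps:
x = 1/324 (x = (1/(-18))² = (1*(-1/18))² = (-1/18)² = 1/324 ≈ 0.0030864)
S = 102 (S = 237 + ((87 + 2) - 224) = 237 + (89 - 224) = 237 - 135 = 102)
((-442 - 109)/(x - 169))/S = ((-442 - 109)/(1/324 - 169))/102 = -551/(-54755/324)*(1/102) = -551*(-324/54755)*(1/102) = (178524/54755)*(1/102) = 29754/930835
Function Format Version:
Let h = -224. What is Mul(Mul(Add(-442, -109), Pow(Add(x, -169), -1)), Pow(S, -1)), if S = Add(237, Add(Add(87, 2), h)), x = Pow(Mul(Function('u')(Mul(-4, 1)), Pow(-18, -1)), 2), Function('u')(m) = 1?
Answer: Rational(29754, 930835) ≈ 0.031965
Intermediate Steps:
x = Rational(1, 324) (x = Pow(Mul(1, Pow(-18, -1)), 2) = Pow(Mul(1, Rational(-1, 18)), 2) = Pow(Rational(-1, 18), 2) = Rational(1, 324) ≈ 0.0030864)
S = 102 (S = Add(237, Add(Add(87, 2), -224)) = Add(237, Add(89, -224)) = Add(237, -135) = 102)
Mul(Mul(Add(-442, -109), Pow(Add(x, -169), -1)), Pow(S, -1)) = Mul(Mul(Add(-442, -109), Pow(Add(Rational(1, 324), -169), -1)), Pow(102, -1)) = Mul(Mul(-551, Pow(Rational(-54755, 324), -1)), Rational(1, 102)) = Mul(Mul(-551, Rational(-324, 54755)), Rational(1, 102)) = Mul(Rational(178524, 54755), Rational(1, 102)) = Rational(29754, 930835)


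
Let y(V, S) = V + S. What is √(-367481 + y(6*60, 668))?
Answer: 3*I*√40717 ≈ 605.35*I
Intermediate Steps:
y(V, S) = S + V
√(-367481 + y(6*60, 668)) = √(-367481 + (668 + 6*60)) = √(-367481 + (668 + 360)) = √(-367481 + 1028) = √(-366453) = 3*I*√40717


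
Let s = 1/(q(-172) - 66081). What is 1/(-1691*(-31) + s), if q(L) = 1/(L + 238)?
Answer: 4361345/228626066179 ≈ 1.9076e-5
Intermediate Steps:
q(L) = 1/(238 + L)
s = -66/4361345 (s = 1/(1/(238 - 172) - 66081) = 1/(1/66 - 66081) = 1/(-4361345/66) = -66/4361345 ≈ -1.5133e-5)
1/(-1691*(-31) + s) = 1/(-1691*(-31) - 66/4361345) = 1/(52421 - 66/4361345) = 1/(228626066179/4361345) = 4361345/228626066179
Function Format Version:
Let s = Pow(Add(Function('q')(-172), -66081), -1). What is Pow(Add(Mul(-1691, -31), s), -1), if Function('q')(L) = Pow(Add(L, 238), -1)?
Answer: Rational(4361345, 228626066179) ≈ 1.9076e-5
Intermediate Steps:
Function('q')(L) = Pow(Add(238, L), -1)
s = Rational(-66, 4361345) (s = Pow(Add(Pow(Add(238, -172), -1), -66081), -1) = Pow(Add(Pow(66, -1), -66081), -1) = Pow(Add(Rational(1, 66), -66081), -1) = Pow(Rational(-4361345, 66), -1) = Rational(-66, 4361345) ≈ -1.5133e-5)
Pow(Add(Mul(-1691, -31), s), -1) = Pow(Add(Mul(-1691, -31), Rational(-66, 4361345)), -1) = Pow(Add(52421, Rational(-66, 4361345)), -1) = Pow(Rational(228626066179, 4361345), -1) = Rational(4361345, 228626066179)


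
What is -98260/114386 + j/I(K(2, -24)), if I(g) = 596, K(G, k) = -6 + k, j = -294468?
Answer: -4217697451/8521757 ≈ -494.93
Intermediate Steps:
-98260/114386 + j/I(K(2, -24)) = -98260/114386 - 294468/596 = -98260*1/114386 - 294468*1/596 = -49130/57193 - 73617/149 = -4217697451/8521757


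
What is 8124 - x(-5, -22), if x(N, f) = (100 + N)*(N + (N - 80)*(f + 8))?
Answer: -104451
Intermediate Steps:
x(N, f) = (100 + N)*(N + (-80 + N)*(8 + f))
8124 - x(-5, -22) = 8124 - (-64000 - 8000*(-22) + 9*(-5)² + 260*(-5) - 22*(-5)² + 20*(-5)*(-22)) = 8124 - (-64000 + 176000 + 9*25 - 1300 - 22*25 + 2200) = 8124 - (-64000 + 176000 + 225 - 1300 - 550 + 2200) = 8124 - 1*112575 = 8124 - 112575 = -104451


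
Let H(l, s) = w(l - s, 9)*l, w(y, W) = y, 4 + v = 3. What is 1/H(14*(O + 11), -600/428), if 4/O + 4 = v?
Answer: 2675/55083672 ≈ 4.8562e-5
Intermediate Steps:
v = -1 (v = -4 + 3 = -1)
O = -⅘ (O = 4/(-4 - 1) = 4/(-5) = 4*(-⅕) = -⅘ ≈ -0.80000)
H(l, s) = l*(l - s) (H(l, s) = (l - s)*l = l*(l - s))
1/H(14*(O + 11), -600/428) = 1/((14*(-⅘ + 11))*(14*(-⅘ + 11) - (-600)/428)) = 1/((14*(51/5))*(14*(51/5) - (-600)/428)) = 1/(714*(714/5 - 1*(-150/107))/5) = 1/(714*(714/5 + 150/107)/5) = 1/((714/5)*(77148/535)) = 1/(55083672/2675) = 2675/55083672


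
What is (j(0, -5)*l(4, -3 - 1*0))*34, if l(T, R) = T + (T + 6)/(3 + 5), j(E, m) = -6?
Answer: -1071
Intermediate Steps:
l(T, R) = ¾ + 9*T/8 (l(T, R) = T + (6 + T)/8 = T + (6 + T)*(⅛) = T + (¾ + T/8) = ¾ + 9*T/8)
(j(0, -5)*l(4, -3 - 1*0))*34 = -6*(¾ + (9/8)*4)*34 = -6*(¾ + 9/2)*34 = -6*21/4*34 = -63/2*34 = -1071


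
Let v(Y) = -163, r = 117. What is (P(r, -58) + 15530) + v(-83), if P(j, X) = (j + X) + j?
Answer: 15543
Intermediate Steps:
P(j, X) = X + 2*j (P(j, X) = (X + j) + j = X + 2*j)
(P(r, -58) + 15530) + v(-83) = ((-58 + 2*117) + 15530) - 163 = ((-58 + 234) + 15530) - 163 = (176 + 15530) - 163 = 15706 - 163 = 15543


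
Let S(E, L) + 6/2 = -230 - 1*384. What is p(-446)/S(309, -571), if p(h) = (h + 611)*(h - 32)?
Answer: 78870/617 ≈ 127.83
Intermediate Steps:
S(E, L) = -617 (S(E, L) = -3 + (-230 - 1*384) = -3 + (-230 - 384) = -3 - 614 = -617)
p(h) = (-32 + h)*(611 + h) (p(h) = (611 + h)*(-32 + h) = (-32 + h)*(611 + h))
p(-446)/S(309, -571) = (-19552 + (-446)**2 + 579*(-446))/(-617) = (-19552 + 198916 - 258234)*(-1/617) = -78870*(-1/617) = 78870/617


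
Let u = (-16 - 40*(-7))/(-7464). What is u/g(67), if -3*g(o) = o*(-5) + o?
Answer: -33/83348 ≈ -0.00039593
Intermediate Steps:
g(o) = 4*o/3 (g(o) = -(o*(-5) + o)/3 = -(-5*o + o)/3 = -(-4)*o/3 = 4*o/3)
u = -11/311 (u = (-16 + 280)*(-1/7464) = 264*(-1/7464) = -11/311 ≈ -0.035370)
u/g(67) = -11/(311*((4/3)*67)) = -11/(311*268/3) = -11/311*3/268 = -33/83348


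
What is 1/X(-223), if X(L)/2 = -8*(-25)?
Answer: 1/400 ≈ 0.0025000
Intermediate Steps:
X(L) = 400 (X(L) = 2*(-8*(-25)) = 2*200 = 400)
1/X(-223) = 1/400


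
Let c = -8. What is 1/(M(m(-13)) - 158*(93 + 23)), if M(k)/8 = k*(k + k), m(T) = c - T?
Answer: -1/17928 ≈ -5.5779e-5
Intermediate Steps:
m(T) = -8 - T
M(k) = 16*k² (M(k) = 8*(k*(k + k)) = 8*(k*(2*k)) = 8*(2*k²) = 16*k²)
1/(M(m(-13)) - 158*(93 + 23)) = 1/(16*(-8 - 1*(-13))² - 158*(93 + 23)) = 1/(16*(-8 + 13)² - 158*116) = 1/(16*5² - 18328) = 1/(16*25 - 18328) = 1/(400 - 18328) = 1/(-17928) = -1/17928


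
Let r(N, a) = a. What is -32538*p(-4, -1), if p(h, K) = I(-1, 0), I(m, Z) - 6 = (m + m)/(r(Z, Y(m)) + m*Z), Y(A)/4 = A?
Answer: -211497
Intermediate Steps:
Y(A) = 4*A
I(m, Z) = 6 + 2*m/(4*m + Z*m) (I(m, Z) = 6 + (m + m)/(4*m + m*Z) = 6 + (2*m)/(4*m + Z*m) = 6 + 2*m/(4*m + Z*m))
p(h, K) = 13/2 (p(h, K) = 2*(13 + 3*0)/(4 + 0) = 2*(13 + 0)/4 = 2*(¼)*13 = 13/2)
-32538*p(-4, -1) = -32538*13/2 = -211497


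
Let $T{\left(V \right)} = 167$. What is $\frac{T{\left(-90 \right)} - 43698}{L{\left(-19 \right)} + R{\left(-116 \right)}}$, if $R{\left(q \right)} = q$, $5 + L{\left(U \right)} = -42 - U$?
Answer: $\frac{43531}{144} \approx 302.3$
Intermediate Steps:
$L{\left(U \right)} = -47 - U$ ($L{\left(U \right)} = -5 - \left(42 + U\right) = -47 - U$)
$\frac{T{\left(-90 \right)} - 43698}{L{\left(-19 \right)} + R{\left(-116 \right)}} = \frac{167 - 43698}{\left(-47 - -19\right) - 116} = - \frac{43531}{\left(-47 + 19\right) - 116} = - \frac{43531}{-28 - 116} = - \frac{43531}{-144} = \left(-43531\right) \left(- \frac{1}{144}\right) = \frac{43531}{144}$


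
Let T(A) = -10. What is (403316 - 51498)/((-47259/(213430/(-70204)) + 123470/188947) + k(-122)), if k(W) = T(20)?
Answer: 3546937445881445/156626482192423 ≈ 22.646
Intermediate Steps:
k(W) = -10
(403316 - 51498)/((-47259/(213430/(-70204)) + 123470/188947) + k(-122)) = (403316 - 51498)/((-47259/(213430/(-70204)) + 123470/188947) - 10) = 351818/((-47259/(213430*(-1/70204)) + 123470*(1/188947)) - 10) = 351818/((-47259/(-106715/35102) + 123470/188947) - 10) = 351818/((-47259*(-35102/106715) + 123470/188947) - 10) = 351818/((1658885418/106715 + 123470/188947) - 10) = 351818/(313454599175896/20163479105 - 10) = 351818/(313252964384846/20163479105) = 351818*(20163479105/313252964384846) = 3546937445881445/156626482192423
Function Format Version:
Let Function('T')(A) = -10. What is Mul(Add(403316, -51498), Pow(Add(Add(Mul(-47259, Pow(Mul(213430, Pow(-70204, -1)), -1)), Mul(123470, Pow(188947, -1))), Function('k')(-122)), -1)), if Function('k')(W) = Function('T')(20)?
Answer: Rational(3546937445881445, 156626482192423) ≈ 22.646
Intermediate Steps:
Function('k')(W) = -10
Mul(Add(403316, -51498), Pow(Add(Add(Mul(-47259, Pow(Mul(213430, Pow(-70204, -1)), -1)), Mul(123470, Pow(188947, -1))), Function('k')(-122)), -1)) = Mul(Add(403316, -51498), Pow(Add(Add(Mul(-47259, Pow(Mul(213430, Pow(-70204, -1)), -1)), Mul(123470, Pow(188947, -1))), -10), -1)) = Mul(351818, Pow(Add(Add(Mul(-47259, Pow(Mul(213430, Rational(-1, 70204)), -1)), Mul(123470, Rational(1, 188947))), -10), -1)) = Mul(351818, Pow(Add(Add(Mul(-47259, Pow(Rational(-106715, 35102), -1)), Rational(123470, 188947)), -10), -1)) = Mul(351818, Pow(Add(Add(Mul(-47259, Rational(-35102, 106715)), Rational(123470, 188947)), -10), -1)) = Mul(351818, Pow(Add(Add(Rational(1658885418, 106715), Rational(123470, 188947)), -10), -1)) = Mul(351818, Pow(Add(Rational(313454599175896, 20163479105), -10), -1)) = Mul(351818, Pow(Rational(313252964384846, 20163479105), -1)) = Mul(351818, Rational(20163479105, 313252964384846)) = Rational(3546937445881445, 156626482192423)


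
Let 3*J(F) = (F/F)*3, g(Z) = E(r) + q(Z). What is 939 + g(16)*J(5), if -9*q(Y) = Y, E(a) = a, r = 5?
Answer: 8480/9 ≈ 942.22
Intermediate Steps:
q(Y) = -Y/9
g(Z) = 5 - Z/9
J(F) = 1 (J(F) = ((F/F)*3)/3 = (1*3)/3 = (⅓)*3 = 1)
939 + g(16)*J(5) = 939 + (5 - ⅑*16)*1 = 939 + (5 - 16/9)*1 = 939 + (29/9)*1 = 939 + 29/9 = 8480/9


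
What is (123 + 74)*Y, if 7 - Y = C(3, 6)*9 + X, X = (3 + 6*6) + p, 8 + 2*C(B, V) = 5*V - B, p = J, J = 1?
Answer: -46689/2 ≈ -23345.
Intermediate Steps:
p = 1
C(B, V) = -4 - B/2 + 5*V/2 (C(B, V) = -4 + (5*V - B)/2 = -4 + (-B + 5*V)/2 = -4 + (-B/2 + 5*V/2) = -4 - B/2 + 5*V/2)
X = 40 (X = (3 + 6*6) + 1 = (3 + 36) + 1 = 39 + 1 = 40)
Y = -237/2 (Y = 7 - ((-4 - 1/2*3 + (5/2)*6)*9 + 40) = 7 - ((-4 - 3/2 + 15)*9 + 40) = 7 - ((19/2)*9 + 40) = 7 - (171/2 + 40) = 7 - 1*251/2 = 7 - 251/2 = -237/2 ≈ -118.50)
(123 + 74)*Y = (123 + 74)*(-237/2) = 197*(-237/2) = -46689/2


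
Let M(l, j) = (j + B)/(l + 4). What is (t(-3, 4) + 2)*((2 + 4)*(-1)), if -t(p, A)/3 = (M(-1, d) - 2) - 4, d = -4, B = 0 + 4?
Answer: -120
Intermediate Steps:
B = 4
M(l, j) = (4 + j)/(4 + l) (M(l, j) = (j + 4)/(l + 4) = (4 + j)/(4 + l))
t(p, A) = 18 (t(p, A) = -3*(((4 - 4)/(4 - 1) - 2) - 4) = -3*((0/3 - 2) - 4) = -3*(((⅓)*0 - 2) - 4) = -3*((0 - 2) - 4) = -3*(-2 - 4) = -3*(-6) = 18)
(t(-3, 4) + 2)*((2 + 4)*(-1)) = (18 + 2)*((2 + 4)*(-1)) = 20*(6*(-1)) = 20*(-6) = -120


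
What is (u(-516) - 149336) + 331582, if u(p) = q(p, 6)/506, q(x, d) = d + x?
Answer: 46107983/253 ≈ 1.8225e+5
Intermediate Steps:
u(p) = 3/253 + p/506 (u(p) = (6 + p)/506 = (6 + p)*(1/506) = 3/253 + p/506)
(u(-516) - 149336) + 331582 = ((3/253 + (1/506)*(-516)) - 149336) + 331582 = ((3/253 - 258/253) - 149336) + 331582 = (-255/253 - 149336) + 331582 = -37782263/253 + 331582 = 46107983/253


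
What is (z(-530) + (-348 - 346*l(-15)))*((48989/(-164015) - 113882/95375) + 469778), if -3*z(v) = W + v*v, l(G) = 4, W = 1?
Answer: -20023196928128428353/446940875 ≈ -4.4801e+10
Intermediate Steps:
z(v) = -1/3 - v**2/3 (z(v) = -(1 + v*v)/3 = -(1 + v**2)/3 = -1/3 - v**2/3)
(z(-530) + (-348 - 346*l(-15)))*((48989/(-164015) - 113882/95375) + 469778) = ((-1/3 - 1/3*(-530)**2) + (-348 - 346*4))*((48989/(-164015) - 113882/95375) + 469778) = ((-1/3 - 1/3*280900) + (-348 - 1384))*((48989*(-1/164015) - 113882*1/95375) + 469778) = ((-1/3 - 280900/3) - 1732)*((-48989/164015 - 113882/95375) + 469778) = (-280901/3 - 1732)*(-4670136421/3128586125 + 469778) = -286097/3*1469736262493829/3128586125 = -20023196928128428353/446940875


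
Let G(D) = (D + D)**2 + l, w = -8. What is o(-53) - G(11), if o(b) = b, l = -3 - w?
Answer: -542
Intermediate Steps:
l = 5 (l = -3 - 1*(-8) = -3 + 8 = 5)
G(D) = 5 + 4*D**2 (G(D) = (D + D)**2 + 5 = (2*D)**2 + 5 = 4*D**2 + 5 = 5 + 4*D**2)
o(-53) - G(11) = -53 - (5 + 4*11**2) = -53 - (5 + 4*121) = -53 - (5 + 484) = -53 - 1*489 = -53 - 489 = -542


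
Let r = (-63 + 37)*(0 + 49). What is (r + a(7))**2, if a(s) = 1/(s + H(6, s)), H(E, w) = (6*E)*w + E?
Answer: 113979836881/70225 ≈ 1.6231e+6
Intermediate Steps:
H(E, w) = E + 6*E*w (H(E, w) = 6*E*w + E = E + 6*E*w)
r = -1274 (r = -26*49 = -1274)
a(s) = 1/(6 + 37*s) (a(s) = 1/(s + 6*(1 + 6*s)) = 1/(s + (6 + 36*s)) = 1/(6 + 37*s))
(r + a(7))**2 = (-1274 + 1/(6 + 37*7))**2 = (-1274 + 1/(6 + 259))**2 = (-1274 + 1/265)**2 = (-337609/265)**2 = 113979836881/70225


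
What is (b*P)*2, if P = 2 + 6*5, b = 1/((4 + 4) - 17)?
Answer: -64/9 ≈ -7.1111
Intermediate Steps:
b = -1/9 (b = 1/(8 - 17) = 1/(-9) = -1/9 ≈ -0.11111)
P = 32 (P = 2 + 30 = 32)
(b*P)*2 = -1/9*32*2 = -32/9*2 = -64/9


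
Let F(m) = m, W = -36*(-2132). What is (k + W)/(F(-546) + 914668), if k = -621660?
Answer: -272454/457061 ≈ -0.59610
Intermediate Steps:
W = 76752
(k + W)/(F(-546) + 914668) = (-621660 + 76752)/(-546 + 914668) = -544908/914122 = -544908*1/914122 = -272454/457061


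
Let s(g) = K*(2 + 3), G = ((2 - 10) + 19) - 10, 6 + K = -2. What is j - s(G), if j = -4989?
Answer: -4949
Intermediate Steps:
K = -8 (K = -6 - 2 = -8)
G = 1 (G = (-8 + 19) - 10 = 11 - 10 = 1)
s(g) = -40 (s(g) = -8*(2 + 3) = -8*5 = -40)
j - s(G) = -4989 - 1*(-40) = -4989 + 40 = -4949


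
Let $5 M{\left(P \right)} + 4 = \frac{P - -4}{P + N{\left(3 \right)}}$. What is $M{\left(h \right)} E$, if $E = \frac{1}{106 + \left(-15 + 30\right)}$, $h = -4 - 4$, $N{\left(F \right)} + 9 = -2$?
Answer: $- \frac{72}{11495} \approx -0.0062636$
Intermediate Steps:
$N{\left(F \right)} = -11$ ($N{\left(F \right)} = -9 - 2 = -11$)
$h = -8$
$E = \frac{1}{121}$ ($E = \frac{1}{106 + 15} = \frac{1}{121} \approx 0.0082645$)
$M{\left(P \right)} = - \frac{4}{5} + \frac{4 + P}{5 \left(-11 + P\right)}$ ($M{\left(P \right)} = - \frac{4}{5} + \frac{\left(P - -4\right) \frac{1}{P - 11}}{5} = - \frac{4}{5} + \frac{\left(P + 4\right) \frac{1}{-11 + P}}{5} = - \frac{4}{5} + \frac{\left(4 + P\right) \frac{1}{-11 + P}}{5} = - \frac{4}{5} + \frac{\frac{1}{-11 + P} \left(4 + P\right)}{5} = - \frac{4}{5} + \frac{4 + P}{5 \left(-11 + P\right)}$)
$M{\left(h \right)} E = \frac{3 \left(16 - -8\right)}{5 \left(-11 - 8\right)} \frac{1}{121} = \frac{3 \left(16 + 8\right)}{5 \left(-19\right)} \frac{1}{121} = \frac{3}{5} \left(- \frac{1}{19}\right) 24 \cdot \frac{1}{121} = \left(- \frac{72}{95}\right) \frac{1}{121} = - \frac{72}{11495}$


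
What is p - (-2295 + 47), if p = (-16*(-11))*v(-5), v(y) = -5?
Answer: 1368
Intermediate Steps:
p = -880 (p = -16*(-11)*(-5) = 176*(-5) = -880)
p - (-2295 + 47) = -880 - (-2295 + 47) = -880 - 1*(-2248) = -880 + 2248 = 1368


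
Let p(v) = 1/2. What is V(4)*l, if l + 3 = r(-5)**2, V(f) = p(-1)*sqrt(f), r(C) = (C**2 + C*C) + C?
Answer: 2022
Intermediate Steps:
p(v) = 1/2
r(C) = C + 2*C**2 (r(C) = (C**2 + C**2) + C = 2*C**2 + C = C + 2*C**2)
V(f) = sqrt(f)/2
l = 2022 (l = -3 + (-5*(1 + 2*(-5)))**2 = -3 + (-5*(1 - 10))**2 = -3 + (-5*(-9))**2 = -3 + 45**2 = -3 + 2025 = 2022)
V(4)*l = (sqrt(4)/2)*2022 = ((1/2)*2)*2022 = 1*2022 = 2022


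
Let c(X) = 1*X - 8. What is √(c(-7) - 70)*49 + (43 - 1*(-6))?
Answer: 49 + 49*I*√85 ≈ 49.0 + 451.76*I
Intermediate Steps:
c(X) = -8 + X (c(X) = X - 8 = -8 + X)
√(c(-7) - 70)*49 + (43 - 1*(-6)) = √((-8 - 7) - 70)*49 + (43 - 1*(-6)) = √(-15 - 70)*49 + (43 + 6) = √(-85)*49 + 49 = (I*√85)*49 + 49 = 49*I*√85 + 49 = 49 + 49*I*√85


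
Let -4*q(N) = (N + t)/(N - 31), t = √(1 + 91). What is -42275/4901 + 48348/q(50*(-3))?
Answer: -3216762826375/13727701 - 8750988*√23/2801 ≈ -2.4931e+5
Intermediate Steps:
t = 2*√23 (t = √92 = 2*√23 ≈ 9.5917)
q(N) = -(N + 2*√23)/(4*(-31 + N)) (q(N) = -(N + 2*√23)/(4*(N - 31)) = -(N + 2*√23)/(4*(-31 + N)))
-42275/4901 + 48348/q(50*(-3)) = -42275/4901 + 48348/(((-50*(-3) - 2*√23)/(4*(-31 + 50*(-3))))) = -42275*1/4901 + 48348/(((-1*(-150) - 2*√23)/(4*(-31 - 150)))) = -42275/4901 + 48348/(((¼)*(150 - 2*√23)/(-181))) = -42275/4901 + 48348/(((¼)*(-1/181)*(150 - 2*√23))) = -42275/4901 + 48348/(-75/362 + √23/362)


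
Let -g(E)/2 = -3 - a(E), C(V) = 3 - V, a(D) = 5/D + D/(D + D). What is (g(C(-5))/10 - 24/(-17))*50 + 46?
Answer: 10733/68 ≈ 157.84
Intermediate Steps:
a(D) = ½ + 5/D (a(D) = 5/D + D/((2*D)) = 5/D + D*(1/(2*D)) = 5/D + ½ = ½ + 5/D)
g(E) = 6 + (10 + E)/E (g(E) = -2*(-3 - (10 + E)/(2*E)) = 6 + (10 + E)/E)
(g(C(-5))/10 - 24/(-17))*50 + 46 = ((7 + 10/(3 - 1*(-5)))/10 - 24/(-17))*50 + 46 = ((7 + 10/(3 + 5))*(⅒) - 24*(-1/17))*50 + 46 = ((7 + 10/8)*(⅒) + 24/17)*50 + 46 = ((7 + 10*(⅛))*(⅒) + 24/17)*50 + 46 = ((7 + 5/4)*(⅒) + 24/17)*50 + 46 = ((33/4)*(⅒) + 24/17)*50 + 46 = (33/40 + 24/17)*50 + 46 = (1521/680)*50 + 46 = 7605/68 + 46 = 10733/68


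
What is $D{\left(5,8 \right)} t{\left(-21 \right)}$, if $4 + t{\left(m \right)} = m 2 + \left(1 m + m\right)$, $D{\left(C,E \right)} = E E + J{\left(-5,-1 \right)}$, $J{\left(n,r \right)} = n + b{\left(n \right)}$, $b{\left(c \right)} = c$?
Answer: $-4752$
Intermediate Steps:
$J{\left(n,r \right)} = 2 n$ ($J{\left(n,r \right)} = n + n = 2 n$)
$D{\left(C,E \right)} = -10 + E^{2}$ ($D{\left(C,E \right)} = E E + 2 \left(-5\right) = E^{2} - 10 = -10 + E^{2}$)
$t{\left(m \right)} = -4 + 4 m$ ($t{\left(m \right)} = -4 + \left(m 2 + \left(1 m + m\right)\right) = -4 + \left(2 m + \left(m + m\right)\right) = -4 + \left(2 m + 2 m\right) = -4 + 4 m$)
$D{\left(5,8 \right)} t{\left(-21 \right)} = \left(-10 + 8^{2}\right) \left(-4 + 4 \left(-21\right)\right) = \left(-10 + 64\right) \left(-4 - 84\right) = 54 \left(-88\right) = -4752$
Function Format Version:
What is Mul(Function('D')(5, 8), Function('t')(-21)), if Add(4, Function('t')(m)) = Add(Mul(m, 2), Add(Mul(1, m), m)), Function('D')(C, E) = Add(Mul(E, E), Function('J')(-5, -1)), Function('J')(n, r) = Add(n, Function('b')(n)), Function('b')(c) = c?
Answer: -4752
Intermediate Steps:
Function('J')(n, r) = Mul(2, n) (Function('J')(n, r) = Add(n, n) = Mul(2, n))
Function('D')(C, E) = Add(-10, Pow(E, 2)) (Function('D')(C, E) = Add(Mul(E, E), Mul(2, -5)) = Add(Pow(E, 2), -10) = Add(-10, Pow(E, 2)))
Function('t')(m) = Add(-4, Mul(4, m)) (Function('t')(m) = Add(-4, Add(Mul(m, 2), Add(Mul(1, m), m))) = Add(-4, Add(Mul(2, m), Add(m, m))) = Add(-4, Add(Mul(2, m), Mul(2, m))) = Add(-4, Mul(4, m)))
Mul(Function('D')(5, 8), Function('t')(-21)) = Mul(Add(-10, Pow(8, 2)), Add(-4, Mul(4, -21))) = Mul(Add(-10, 64), Add(-4, -84)) = Mul(54, -88) = -4752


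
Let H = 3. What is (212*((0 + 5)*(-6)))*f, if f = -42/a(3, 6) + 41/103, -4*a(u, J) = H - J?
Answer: 36423720/103 ≈ 3.5363e+5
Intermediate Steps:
a(u, J) = -¾ + J/4 (a(u, J) = -(3 - J)/4 = -¾ + J/4)
f = -5727/103 (f = -42/(-¾ + (¼)*6) + 41/103 = -42/(-¾ + 3/2) + 41*(1/103) = -42/¾ + 41/103 = -42*4/3 + 41/103 = -56 + 41/103 = -5727/103 ≈ -55.602)
(212*((0 + 5)*(-6)))*f = (212*((0 + 5)*(-6)))*(-5727/103) = (212*(5*(-6)))*(-5727/103) = (212*(-30))*(-5727/103) = -6360*(-5727/103) = 36423720/103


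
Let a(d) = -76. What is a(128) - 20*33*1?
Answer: -736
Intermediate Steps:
a(128) - 20*33*1 = -76 - 20*33*1 = -76 - 660*1 = -76 - 660 = -736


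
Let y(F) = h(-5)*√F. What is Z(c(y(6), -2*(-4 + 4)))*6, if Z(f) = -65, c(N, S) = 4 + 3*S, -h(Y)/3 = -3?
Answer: -390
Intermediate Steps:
h(Y) = 9 (h(Y) = -3*(-3) = 9)
y(F) = 9*√F
Z(c(y(6), -2*(-4 + 4)))*6 = -65*6 = -390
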